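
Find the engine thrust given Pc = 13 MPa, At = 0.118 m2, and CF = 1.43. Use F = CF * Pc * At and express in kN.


F = 1.43 * 13e6 * 0.118 = 2.1936e+06 N = 2193.6 kN

2193.6 kN


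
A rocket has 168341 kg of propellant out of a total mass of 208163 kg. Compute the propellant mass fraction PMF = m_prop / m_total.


PMF = 168341 / 208163 = 0.809

0.809


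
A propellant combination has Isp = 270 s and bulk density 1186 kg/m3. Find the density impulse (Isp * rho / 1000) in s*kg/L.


rho*Isp = 270 * 1186 / 1000 = 320 s*kg/L

320 s*kg/L


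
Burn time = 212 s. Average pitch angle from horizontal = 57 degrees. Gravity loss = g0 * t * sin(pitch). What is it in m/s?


GL = 9.81 * 212 * sin(57 deg) = 1744 m/s

1744 m/s


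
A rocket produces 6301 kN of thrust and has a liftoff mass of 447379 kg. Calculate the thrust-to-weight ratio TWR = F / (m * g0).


TWR = 6301000 / (447379 * 9.81) = 1.44

1.44


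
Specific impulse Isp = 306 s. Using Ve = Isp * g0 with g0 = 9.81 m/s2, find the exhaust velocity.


Ve = Isp * g0 = 306 * 9.81 = 3001.9 m/s

3001.9 m/s


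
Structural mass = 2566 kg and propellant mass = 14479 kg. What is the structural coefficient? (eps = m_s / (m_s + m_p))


eps = 2566 / (2566 + 14479) = 0.1505

0.1505


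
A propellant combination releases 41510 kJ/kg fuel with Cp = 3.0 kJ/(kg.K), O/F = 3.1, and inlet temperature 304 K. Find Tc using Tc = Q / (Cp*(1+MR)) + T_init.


Tc = 41510 / (3.0 * (1 + 3.1)) + 304 = 3679 K

3679 K


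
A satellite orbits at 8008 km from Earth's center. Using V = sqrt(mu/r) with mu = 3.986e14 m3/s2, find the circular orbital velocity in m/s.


V = sqrt(3.986e14 / 8008000) = 7055 m/s

7055 m/s


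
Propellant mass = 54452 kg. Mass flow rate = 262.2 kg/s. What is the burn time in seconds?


tb = 54452 / 262.2 = 207.7 s

207.7 s


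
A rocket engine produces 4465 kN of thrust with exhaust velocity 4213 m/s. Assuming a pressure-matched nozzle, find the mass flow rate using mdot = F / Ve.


mdot = F / Ve = 4465000 / 4213 = 1059.8 kg/s

1059.8 kg/s


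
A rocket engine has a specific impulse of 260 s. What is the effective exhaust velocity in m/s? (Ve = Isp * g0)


Ve = Isp * g0 = 260 * 9.81 = 2550.6 m/s

2550.6 m/s


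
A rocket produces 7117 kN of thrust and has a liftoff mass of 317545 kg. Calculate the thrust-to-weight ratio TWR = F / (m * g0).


TWR = 7117000 / (317545 * 9.81) = 2.28

2.28


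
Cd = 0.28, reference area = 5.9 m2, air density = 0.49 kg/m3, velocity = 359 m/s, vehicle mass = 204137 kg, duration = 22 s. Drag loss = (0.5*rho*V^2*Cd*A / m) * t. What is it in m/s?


D = 0.5 * 0.49 * 359^2 * 0.28 * 5.9 = 52163.3 N
a = 52163.3 / 204137 = 0.2555 m/s2
dV = 0.2555 * 22 = 5.6 m/s

5.6 m/s


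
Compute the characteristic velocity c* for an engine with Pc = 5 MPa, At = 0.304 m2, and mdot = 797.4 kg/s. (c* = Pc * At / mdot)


c* = 5e6 * 0.304 / 797.4 = 1906 m/s

1906 m/s


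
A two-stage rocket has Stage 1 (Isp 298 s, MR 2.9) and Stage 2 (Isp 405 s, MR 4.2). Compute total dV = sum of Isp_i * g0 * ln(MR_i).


dV1 = 298 * 9.81 * ln(2.9) = 3112.6 m/s
dV2 = 405 * 9.81 * ln(4.2) = 5701.7 m/s
Total dV = 3112.6 + 5701.7 = 8814.3 m/s ~ 8814 m/s

8814 m/s


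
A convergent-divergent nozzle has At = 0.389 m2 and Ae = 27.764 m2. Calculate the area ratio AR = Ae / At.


AR = 27.764 / 0.389 = 71.4

71.4


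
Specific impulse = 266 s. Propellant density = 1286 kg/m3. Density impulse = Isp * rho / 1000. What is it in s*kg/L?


rho*Isp = 266 * 1286 / 1000 = 342 s*kg/L

342 s*kg/L


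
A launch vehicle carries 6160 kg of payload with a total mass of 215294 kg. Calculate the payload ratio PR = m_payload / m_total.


PR = 6160 / 215294 = 0.0286

0.0286


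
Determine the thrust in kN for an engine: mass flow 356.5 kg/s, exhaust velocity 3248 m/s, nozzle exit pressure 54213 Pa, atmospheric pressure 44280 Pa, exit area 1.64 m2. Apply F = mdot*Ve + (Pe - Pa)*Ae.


F = 356.5 * 3248 + (54213 - 44280) * 1.64 = 1.1742e+06 N = 1174.2 kN

1174.2 kN


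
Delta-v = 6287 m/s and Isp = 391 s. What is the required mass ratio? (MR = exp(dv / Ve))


Ve = 391 * 9.81 = 3835.71 m/s
MR = exp(6287 / 3835.71) = 5.15

5.15


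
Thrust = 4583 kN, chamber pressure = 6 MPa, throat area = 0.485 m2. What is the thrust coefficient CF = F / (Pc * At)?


CF = 4583000 / (6e6 * 0.485) = 1.57

1.57


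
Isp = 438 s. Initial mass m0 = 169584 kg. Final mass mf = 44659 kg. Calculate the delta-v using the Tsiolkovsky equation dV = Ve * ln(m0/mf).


Ve = 438 * 9.81 = 4296.78 m/s
dV = 4296.78 * ln(169584/44659) = 5733 m/s

5733 m/s


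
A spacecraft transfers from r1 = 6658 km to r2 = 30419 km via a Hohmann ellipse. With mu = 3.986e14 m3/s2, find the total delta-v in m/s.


V1 = sqrt(mu/r1) = 7737.43 m/s
dV1 = V1*(sqrt(2*r2/(r1+r2)) - 1) = 2173.9 m/s
V2 = sqrt(mu/r2) = 3619.9 m/s
dV2 = V2*(1 - sqrt(2*r1/(r1+r2))) = 1450.54 m/s
Total dV = 3624 m/s

3624 m/s


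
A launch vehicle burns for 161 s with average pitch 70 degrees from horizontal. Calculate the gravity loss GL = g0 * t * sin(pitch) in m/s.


GL = 9.81 * 161 * sin(70 deg) = 1484 m/s

1484 m/s


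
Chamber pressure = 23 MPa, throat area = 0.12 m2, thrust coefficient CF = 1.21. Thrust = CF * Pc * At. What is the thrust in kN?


F = 1.21 * 23e6 * 0.12 = 3.3396e+06 N = 3339.6 kN

3339.6 kN


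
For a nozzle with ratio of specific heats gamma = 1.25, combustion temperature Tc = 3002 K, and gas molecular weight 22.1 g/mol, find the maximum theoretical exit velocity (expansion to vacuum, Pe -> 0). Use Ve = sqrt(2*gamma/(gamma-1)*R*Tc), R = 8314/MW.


R = 8314 / 22.1 = 376.2 J/(kg.K)
Ve = sqrt(2 * 1.25 / (1.25 - 1) * 376.2 * 3002) = 3361 m/s

3361 m/s


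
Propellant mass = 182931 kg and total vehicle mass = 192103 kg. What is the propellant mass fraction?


PMF = 182931 / 192103 = 0.952

0.952


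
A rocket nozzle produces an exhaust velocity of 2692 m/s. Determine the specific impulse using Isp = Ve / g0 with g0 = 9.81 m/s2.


Isp = Ve / g0 = 2692 / 9.81 = 274.4 s

274.4 s


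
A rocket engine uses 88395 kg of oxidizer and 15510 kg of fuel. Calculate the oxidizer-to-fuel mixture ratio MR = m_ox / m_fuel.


MR = 88395 / 15510 = 5.7

5.7


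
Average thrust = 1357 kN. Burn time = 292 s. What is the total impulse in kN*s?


It = 1357 * 292 = 396244 kN*s

396244 kN*s


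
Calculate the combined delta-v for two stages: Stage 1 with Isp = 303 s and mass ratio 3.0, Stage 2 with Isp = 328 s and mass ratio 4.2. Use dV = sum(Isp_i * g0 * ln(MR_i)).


dV1 = 303 * 9.81 * ln(3.0) = 3265.5 m/s
dV2 = 328 * 9.81 * ln(4.2) = 4617.6 m/s
Total dV = 3265.5 + 4617.6 = 7883.1 m/s ~ 7883 m/s

7883 m/s


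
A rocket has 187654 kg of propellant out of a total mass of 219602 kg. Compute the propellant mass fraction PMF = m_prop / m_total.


PMF = 187654 / 219602 = 0.855

0.855


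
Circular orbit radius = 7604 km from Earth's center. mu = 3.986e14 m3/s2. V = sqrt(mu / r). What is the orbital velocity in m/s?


V = sqrt(3.986e14 / 7604000) = 7240 m/s

7240 m/s


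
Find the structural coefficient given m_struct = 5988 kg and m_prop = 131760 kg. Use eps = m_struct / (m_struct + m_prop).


eps = 5988 / (5988 + 131760) = 0.0435

0.0435


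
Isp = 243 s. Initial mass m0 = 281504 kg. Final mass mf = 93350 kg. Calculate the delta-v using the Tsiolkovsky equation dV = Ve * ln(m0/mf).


Ve = 243 * 9.81 = 2383.83 m/s
dV = 2383.83 * ln(281504/93350) = 2631 m/s

2631 m/s


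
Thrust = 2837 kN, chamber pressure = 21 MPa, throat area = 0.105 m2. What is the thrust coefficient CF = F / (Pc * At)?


CF = 2837000 / (21e6 * 0.105) = 1.29

1.29


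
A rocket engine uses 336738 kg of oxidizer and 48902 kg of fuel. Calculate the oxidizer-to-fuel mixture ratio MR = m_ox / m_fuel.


MR = 336738 / 48902 = 6.89

6.89


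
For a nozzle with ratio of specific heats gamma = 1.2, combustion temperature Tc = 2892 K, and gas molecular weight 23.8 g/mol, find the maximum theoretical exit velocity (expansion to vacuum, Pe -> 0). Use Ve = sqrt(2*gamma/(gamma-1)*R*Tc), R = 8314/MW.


R = 8314 / 23.8 = 349.33 J/(kg.K)
Ve = sqrt(2 * 1.2 / (1.2 - 1) * 349.33 * 2892) = 3482 m/s

3482 m/s


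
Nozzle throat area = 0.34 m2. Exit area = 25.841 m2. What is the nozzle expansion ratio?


AR = 25.841 / 0.34 = 76.0

76.0


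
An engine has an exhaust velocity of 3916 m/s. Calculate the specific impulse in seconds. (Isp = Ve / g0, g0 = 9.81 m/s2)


Isp = Ve / g0 = 3916 / 9.81 = 399.2 s

399.2 s


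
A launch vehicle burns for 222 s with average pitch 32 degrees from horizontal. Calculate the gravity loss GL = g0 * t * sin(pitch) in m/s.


GL = 9.81 * 222 * sin(32 deg) = 1154 m/s

1154 m/s


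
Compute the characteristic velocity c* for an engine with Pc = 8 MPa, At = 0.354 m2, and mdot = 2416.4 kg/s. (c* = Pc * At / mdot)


c* = 8e6 * 0.354 / 2416.4 = 1172 m/s

1172 m/s


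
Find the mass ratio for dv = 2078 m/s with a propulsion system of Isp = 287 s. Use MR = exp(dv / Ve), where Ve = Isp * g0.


Ve = 287 * 9.81 = 2815.47 m/s
MR = exp(2078 / 2815.47) = 2.092

2.092


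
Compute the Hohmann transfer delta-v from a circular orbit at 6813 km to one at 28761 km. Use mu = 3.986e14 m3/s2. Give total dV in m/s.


V1 = sqrt(mu/r1) = 7648.91 m/s
dV1 = V1*(sqrt(2*r2/(r1+r2)) - 1) = 2077.45 m/s
V2 = sqrt(mu/r2) = 3722.77 m/s
dV2 = V2*(1 - sqrt(2*r1/(r1+r2))) = 1418.76 m/s
Total dV = 3496 m/s

3496 m/s


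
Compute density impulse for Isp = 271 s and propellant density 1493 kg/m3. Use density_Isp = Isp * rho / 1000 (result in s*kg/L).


rho*Isp = 271 * 1493 / 1000 = 405 s*kg/L

405 s*kg/L


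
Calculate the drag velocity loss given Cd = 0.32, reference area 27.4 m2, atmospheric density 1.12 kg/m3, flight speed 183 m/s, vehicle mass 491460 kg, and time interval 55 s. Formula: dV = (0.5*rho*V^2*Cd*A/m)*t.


D = 0.5 * 1.12 * 183^2 * 0.32 * 27.4 = 164433.67 N
a = 164433.67 / 491460 = 0.3346 m/s2
dV = 0.3346 * 55 = 18.4 m/s

18.4 m/s


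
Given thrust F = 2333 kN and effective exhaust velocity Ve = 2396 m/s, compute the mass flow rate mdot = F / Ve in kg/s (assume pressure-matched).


mdot = F / Ve = 2333000 / 2396 = 973.7 kg/s

973.7 kg/s


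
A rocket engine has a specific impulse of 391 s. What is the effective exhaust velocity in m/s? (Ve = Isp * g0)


Ve = Isp * g0 = 391 * 9.81 = 3835.7 m/s

3835.7 m/s


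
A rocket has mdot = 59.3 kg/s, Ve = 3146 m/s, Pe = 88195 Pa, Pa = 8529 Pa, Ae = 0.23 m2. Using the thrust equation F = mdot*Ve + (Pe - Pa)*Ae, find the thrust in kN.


F = 59.3 * 3146 + (88195 - 8529) * 0.23 = 204881.0 N = 204.9 kN

204.9 kN


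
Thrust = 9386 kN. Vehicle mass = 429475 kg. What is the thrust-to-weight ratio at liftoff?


TWR = 9386000 / (429475 * 9.81) = 2.23

2.23


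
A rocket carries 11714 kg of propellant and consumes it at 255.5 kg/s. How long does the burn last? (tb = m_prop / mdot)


tb = 11714 / 255.5 = 45.8 s

45.8 s


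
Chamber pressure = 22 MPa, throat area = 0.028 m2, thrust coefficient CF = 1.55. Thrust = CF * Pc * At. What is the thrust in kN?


F = 1.55 * 22e6 * 0.028 = 954800.0 N = 954.8 kN

954.8 kN


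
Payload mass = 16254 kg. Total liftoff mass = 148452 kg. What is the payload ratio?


PR = 16254 / 148452 = 0.1095

0.1095


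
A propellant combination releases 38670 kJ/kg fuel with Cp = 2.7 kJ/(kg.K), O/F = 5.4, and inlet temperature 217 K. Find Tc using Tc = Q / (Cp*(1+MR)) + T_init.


Tc = 38670 / (2.7 * (1 + 5.4)) + 217 = 2455 K

2455 K


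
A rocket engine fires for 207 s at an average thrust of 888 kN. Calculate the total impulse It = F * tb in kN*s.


It = 888 * 207 = 183816 kN*s

183816 kN*s


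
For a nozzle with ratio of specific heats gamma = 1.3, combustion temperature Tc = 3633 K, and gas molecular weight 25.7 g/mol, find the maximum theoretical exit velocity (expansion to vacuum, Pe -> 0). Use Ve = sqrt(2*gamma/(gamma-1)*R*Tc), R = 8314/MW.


R = 8314 / 25.7 = 323.5 J/(kg.K)
Ve = sqrt(2 * 1.3 / (1.3 - 1) * 323.5 * 3633) = 3192 m/s

3192 m/s


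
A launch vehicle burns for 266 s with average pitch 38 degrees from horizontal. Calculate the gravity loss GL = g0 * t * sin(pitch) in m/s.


GL = 9.81 * 266 * sin(38 deg) = 1607 m/s

1607 m/s


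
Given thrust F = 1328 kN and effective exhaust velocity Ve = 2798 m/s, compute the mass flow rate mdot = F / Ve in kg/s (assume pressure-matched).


mdot = F / Ve = 1328000 / 2798 = 474.6 kg/s

474.6 kg/s


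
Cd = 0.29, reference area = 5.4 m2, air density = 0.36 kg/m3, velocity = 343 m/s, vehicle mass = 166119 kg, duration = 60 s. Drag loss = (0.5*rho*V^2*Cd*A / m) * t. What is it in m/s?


D = 0.5 * 0.36 * 343^2 * 0.29 * 5.4 = 33162.9 N
a = 33162.9 / 166119 = 0.1996 m/s2
dV = 0.1996 * 60 = 12.0 m/s

12.0 m/s


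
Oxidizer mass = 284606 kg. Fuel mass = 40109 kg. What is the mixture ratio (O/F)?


MR = 284606 / 40109 = 7.1

7.1


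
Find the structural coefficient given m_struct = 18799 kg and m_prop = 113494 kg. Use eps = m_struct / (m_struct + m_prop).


eps = 18799 / (18799 + 113494) = 0.1421

0.1421


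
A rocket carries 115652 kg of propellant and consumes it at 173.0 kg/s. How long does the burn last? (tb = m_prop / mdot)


tb = 115652 / 173.0 = 668.5 s

668.5 s


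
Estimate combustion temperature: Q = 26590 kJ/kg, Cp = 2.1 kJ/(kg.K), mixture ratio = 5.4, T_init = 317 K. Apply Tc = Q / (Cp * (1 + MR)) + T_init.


Tc = 26590 / (2.1 * (1 + 5.4)) + 317 = 2295 K

2295 K


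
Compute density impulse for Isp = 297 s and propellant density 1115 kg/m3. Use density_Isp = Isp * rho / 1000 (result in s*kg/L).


rho*Isp = 297 * 1115 / 1000 = 331 s*kg/L

331 s*kg/L


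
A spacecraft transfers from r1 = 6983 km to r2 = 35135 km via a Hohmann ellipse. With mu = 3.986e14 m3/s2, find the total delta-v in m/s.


V1 = sqrt(mu/r1) = 7555.23 m/s
dV1 = V1*(sqrt(2*r2/(r1+r2)) - 1) = 2203.62 m/s
V2 = sqrt(mu/r2) = 3368.21 m/s
dV2 = V2*(1 - sqrt(2*r1/(r1+r2))) = 1428.66 m/s
Total dV = 3632 m/s

3632 m/s


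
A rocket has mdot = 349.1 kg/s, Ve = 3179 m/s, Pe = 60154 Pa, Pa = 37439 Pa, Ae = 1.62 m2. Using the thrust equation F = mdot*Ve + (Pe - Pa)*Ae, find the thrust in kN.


F = 349.1 * 3179 + (60154 - 37439) * 1.62 = 1.1466e+06 N = 1146.6 kN

1146.6 kN


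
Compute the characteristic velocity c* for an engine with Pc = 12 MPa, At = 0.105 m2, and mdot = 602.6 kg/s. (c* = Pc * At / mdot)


c* = 12e6 * 0.105 / 602.6 = 2091 m/s

2091 m/s


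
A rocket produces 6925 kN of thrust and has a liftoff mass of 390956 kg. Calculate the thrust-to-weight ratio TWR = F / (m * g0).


TWR = 6925000 / (390956 * 9.81) = 1.81

1.81


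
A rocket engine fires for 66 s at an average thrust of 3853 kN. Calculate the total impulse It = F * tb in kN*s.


It = 3853 * 66 = 254298 kN*s

254298 kN*s


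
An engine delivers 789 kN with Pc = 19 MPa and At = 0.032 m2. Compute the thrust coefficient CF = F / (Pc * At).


CF = 789000 / (19e6 * 0.032) = 1.3

1.3


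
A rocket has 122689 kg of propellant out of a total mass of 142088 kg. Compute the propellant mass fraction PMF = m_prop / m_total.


PMF = 122689 / 142088 = 0.863

0.863


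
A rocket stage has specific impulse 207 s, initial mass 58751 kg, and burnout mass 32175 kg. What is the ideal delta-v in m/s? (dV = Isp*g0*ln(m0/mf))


Ve = 207 * 9.81 = 2030.67 m/s
dV = 2030.67 * ln(58751/32175) = 1223 m/s

1223 m/s


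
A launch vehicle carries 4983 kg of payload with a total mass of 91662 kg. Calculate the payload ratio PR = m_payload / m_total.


PR = 4983 / 91662 = 0.0544

0.0544


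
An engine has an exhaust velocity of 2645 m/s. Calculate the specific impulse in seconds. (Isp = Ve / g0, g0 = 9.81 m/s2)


Isp = Ve / g0 = 2645 / 9.81 = 269.6 s

269.6 s


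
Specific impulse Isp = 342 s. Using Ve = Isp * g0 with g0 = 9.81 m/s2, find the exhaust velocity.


Ve = Isp * g0 = 342 * 9.81 = 3355.0 m/s

3355.0 m/s


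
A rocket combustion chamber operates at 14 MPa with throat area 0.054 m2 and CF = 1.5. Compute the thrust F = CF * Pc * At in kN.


F = 1.5 * 14e6 * 0.054 = 1.1340e+06 N = 1134.0 kN

1134.0 kN


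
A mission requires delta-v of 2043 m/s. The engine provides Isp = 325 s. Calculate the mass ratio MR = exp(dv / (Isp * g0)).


Ve = 325 * 9.81 = 3188.25 m/s
MR = exp(2043 / 3188.25) = 1.898

1.898


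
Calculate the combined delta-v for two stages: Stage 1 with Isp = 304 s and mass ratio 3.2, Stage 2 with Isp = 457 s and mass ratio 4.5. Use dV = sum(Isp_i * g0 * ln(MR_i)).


dV1 = 304 * 9.81 * ln(3.2) = 3468.8 m/s
dV2 = 457 * 9.81 * ln(4.5) = 6743.0 m/s
Total dV = 3468.8 + 6743.0 = 10211.8 m/s ~ 10212 m/s

10212 m/s


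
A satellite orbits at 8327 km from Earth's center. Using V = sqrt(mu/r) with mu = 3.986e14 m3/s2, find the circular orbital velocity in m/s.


V = sqrt(3.986e14 / 8327000) = 6919 m/s

6919 m/s


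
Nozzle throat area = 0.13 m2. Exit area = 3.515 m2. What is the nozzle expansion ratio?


AR = 3.515 / 0.13 = 27.0

27.0


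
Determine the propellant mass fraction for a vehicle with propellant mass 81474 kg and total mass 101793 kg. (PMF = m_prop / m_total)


PMF = 81474 / 101793 = 0.8

0.8


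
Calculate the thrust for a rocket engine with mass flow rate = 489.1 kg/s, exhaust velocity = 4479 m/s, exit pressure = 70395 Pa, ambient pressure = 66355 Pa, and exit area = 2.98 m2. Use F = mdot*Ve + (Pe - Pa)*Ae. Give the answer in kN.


F = 489.1 * 4479 + (70395 - 66355) * 2.98 = 2.2027e+06 N = 2202.7 kN

2202.7 kN


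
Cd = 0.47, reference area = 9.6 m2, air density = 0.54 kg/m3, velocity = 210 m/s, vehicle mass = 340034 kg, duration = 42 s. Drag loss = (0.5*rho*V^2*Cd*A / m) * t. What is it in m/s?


D = 0.5 * 0.54 * 210^2 * 0.47 * 9.6 = 53724.38 N
a = 53724.38 / 340034 = 0.158 m/s2
dV = 0.158 * 42 = 6.6 m/s

6.6 m/s


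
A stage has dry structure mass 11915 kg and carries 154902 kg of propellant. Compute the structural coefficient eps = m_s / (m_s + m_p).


eps = 11915 / (11915 + 154902) = 0.0714

0.0714


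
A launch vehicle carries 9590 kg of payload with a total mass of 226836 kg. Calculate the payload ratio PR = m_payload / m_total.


PR = 9590 / 226836 = 0.0423

0.0423


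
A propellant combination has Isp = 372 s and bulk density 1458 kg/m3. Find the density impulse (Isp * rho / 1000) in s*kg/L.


rho*Isp = 372 * 1458 / 1000 = 542 s*kg/L

542 s*kg/L


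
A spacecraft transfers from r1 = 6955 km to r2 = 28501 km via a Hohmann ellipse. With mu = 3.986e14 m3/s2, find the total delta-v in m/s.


V1 = sqrt(mu/r1) = 7570.42 m/s
dV1 = V1*(sqrt(2*r2/(r1+r2)) - 1) = 2028.45 m/s
V2 = sqrt(mu/r2) = 3739.72 m/s
dV2 = V2*(1 - sqrt(2*r1/(r1+r2))) = 1397.34 m/s
Total dV = 3426 m/s

3426 m/s


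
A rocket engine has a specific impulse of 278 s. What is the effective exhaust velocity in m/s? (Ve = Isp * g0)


Ve = Isp * g0 = 278 * 9.81 = 2727.2 m/s

2727.2 m/s


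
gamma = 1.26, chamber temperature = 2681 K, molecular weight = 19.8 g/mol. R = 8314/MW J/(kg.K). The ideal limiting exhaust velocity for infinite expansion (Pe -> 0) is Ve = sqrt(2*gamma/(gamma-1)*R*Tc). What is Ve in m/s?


R = 8314 / 19.8 = 419.9 J/(kg.K)
Ve = sqrt(2 * 1.26 / (1.26 - 1) * 419.9 * 2681) = 3303 m/s

3303 m/s


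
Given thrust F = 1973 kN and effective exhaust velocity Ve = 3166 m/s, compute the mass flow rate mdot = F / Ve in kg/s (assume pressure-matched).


mdot = F / Ve = 1973000 / 3166 = 623.2 kg/s

623.2 kg/s


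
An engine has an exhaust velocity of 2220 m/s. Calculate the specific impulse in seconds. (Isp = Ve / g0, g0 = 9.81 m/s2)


Isp = Ve / g0 = 2220 / 9.81 = 226.3 s

226.3 s


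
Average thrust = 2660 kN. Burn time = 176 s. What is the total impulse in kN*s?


It = 2660 * 176 = 468160 kN*s

468160 kN*s


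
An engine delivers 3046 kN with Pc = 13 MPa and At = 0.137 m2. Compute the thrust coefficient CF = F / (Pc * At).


CF = 3046000 / (13e6 * 0.137) = 1.71

1.71


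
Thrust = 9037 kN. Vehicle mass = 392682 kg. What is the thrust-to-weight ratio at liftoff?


TWR = 9037000 / (392682 * 9.81) = 2.35

2.35


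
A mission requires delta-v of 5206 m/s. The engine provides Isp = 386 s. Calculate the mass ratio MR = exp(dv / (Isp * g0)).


Ve = 386 * 9.81 = 3786.66 m/s
MR = exp(5206 / 3786.66) = 3.954

3.954


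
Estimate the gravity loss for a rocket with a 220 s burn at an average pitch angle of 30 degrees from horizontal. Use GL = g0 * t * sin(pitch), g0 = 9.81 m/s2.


GL = 9.81 * 220 * sin(30 deg) = 1079 m/s

1079 m/s


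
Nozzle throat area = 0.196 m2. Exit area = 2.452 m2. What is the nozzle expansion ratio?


AR = 2.452 / 0.196 = 12.5

12.5


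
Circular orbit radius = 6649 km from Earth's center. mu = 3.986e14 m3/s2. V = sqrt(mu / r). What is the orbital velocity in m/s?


V = sqrt(3.986e14 / 6649000) = 7743 m/s

7743 m/s


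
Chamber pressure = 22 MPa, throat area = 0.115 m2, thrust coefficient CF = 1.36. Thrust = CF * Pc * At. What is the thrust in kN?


F = 1.36 * 22e6 * 0.115 = 3.4408e+06 N = 3440.8 kN

3440.8 kN


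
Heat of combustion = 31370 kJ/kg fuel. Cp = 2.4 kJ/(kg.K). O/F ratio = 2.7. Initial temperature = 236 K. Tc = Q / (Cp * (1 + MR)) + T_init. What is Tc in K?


Tc = 31370 / (2.4 * (1 + 2.7)) + 236 = 3769 K

3769 K


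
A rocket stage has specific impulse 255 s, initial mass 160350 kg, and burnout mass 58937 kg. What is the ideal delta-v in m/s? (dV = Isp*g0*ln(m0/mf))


Ve = 255 * 9.81 = 2501.55 m/s
dV = 2501.55 * ln(160350/58937) = 2504 m/s

2504 m/s


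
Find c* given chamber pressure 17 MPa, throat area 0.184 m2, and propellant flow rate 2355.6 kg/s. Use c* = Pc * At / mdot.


c* = 17e6 * 0.184 / 2355.6 = 1328 m/s

1328 m/s


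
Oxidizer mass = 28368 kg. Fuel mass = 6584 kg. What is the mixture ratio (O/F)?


MR = 28368 / 6584 = 4.31

4.31


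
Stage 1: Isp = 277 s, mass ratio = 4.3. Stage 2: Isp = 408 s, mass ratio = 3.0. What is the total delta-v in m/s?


dV1 = 277 * 9.81 * ln(4.3) = 3963.6 m/s
dV2 = 408 * 9.81 * ln(3.0) = 4397.2 m/s
Total dV = 3963.6 + 4397.2 = 8360.8 m/s ~ 8361 m/s

8361 m/s


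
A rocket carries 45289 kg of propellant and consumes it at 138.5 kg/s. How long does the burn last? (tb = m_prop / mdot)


tb = 45289 / 138.5 = 327.0 s

327.0 s


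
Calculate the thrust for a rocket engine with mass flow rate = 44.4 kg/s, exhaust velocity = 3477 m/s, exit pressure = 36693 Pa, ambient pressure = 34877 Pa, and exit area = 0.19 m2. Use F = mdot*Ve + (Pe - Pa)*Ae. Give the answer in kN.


F = 44.4 * 3477 + (36693 - 34877) * 0.19 = 154724.0 N = 154.7 kN

154.7 kN


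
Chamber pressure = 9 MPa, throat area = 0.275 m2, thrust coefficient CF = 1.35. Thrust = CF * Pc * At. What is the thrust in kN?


F = 1.35 * 9e6 * 0.275 = 3.3413e+06 N = 3341.3 kN

3341.3 kN


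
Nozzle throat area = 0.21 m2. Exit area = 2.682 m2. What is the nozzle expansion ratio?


AR = 2.682 / 0.21 = 12.8

12.8


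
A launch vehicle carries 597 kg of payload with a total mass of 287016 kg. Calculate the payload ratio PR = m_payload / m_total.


PR = 597 / 287016 = 0.0021

0.0021


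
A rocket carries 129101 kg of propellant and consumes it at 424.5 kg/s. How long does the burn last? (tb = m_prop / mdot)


tb = 129101 / 424.5 = 304.1 s

304.1 s


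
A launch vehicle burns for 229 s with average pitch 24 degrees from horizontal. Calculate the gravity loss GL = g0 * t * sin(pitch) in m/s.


GL = 9.81 * 229 * sin(24 deg) = 914 m/s

914 m/s


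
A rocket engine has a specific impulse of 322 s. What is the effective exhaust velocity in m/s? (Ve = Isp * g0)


Ve = Isp * g0 = 322 * 9.81 = 3158.8 m/s

3158.8 m/s


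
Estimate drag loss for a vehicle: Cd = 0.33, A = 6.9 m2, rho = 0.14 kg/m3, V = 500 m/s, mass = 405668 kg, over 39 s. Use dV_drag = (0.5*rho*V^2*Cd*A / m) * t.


D = 0.5 * 0.14 * 500^2 * 0.33 * 6.9 = 39847.5 N
a = 39847.5 / 405668 = 0.0982 m/s2
dV = 0.0982 * 39 = 3.8 m/s

3.8 m/s


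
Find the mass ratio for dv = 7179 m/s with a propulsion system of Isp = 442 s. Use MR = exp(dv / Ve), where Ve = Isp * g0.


Ve = 442 * 9.81 = 4336.02 m/s
MR = exp(7179 / 4336.02) = 5.237

5.237


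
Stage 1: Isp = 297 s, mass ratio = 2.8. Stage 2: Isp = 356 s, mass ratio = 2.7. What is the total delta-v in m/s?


dV1 = 297 * 9.81 * ln(2.8) = 2999.9 m/s
dV2 = 356 * 9.81 * ln(2.7) = 3468.8 m/s
Total dV = 2999.9 + 3468.8 = 6468.7 m/s ~ 6469 m/s

6469 m/s


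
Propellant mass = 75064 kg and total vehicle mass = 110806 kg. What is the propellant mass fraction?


PMF = 75064 / 110806 = 0.677

0.677


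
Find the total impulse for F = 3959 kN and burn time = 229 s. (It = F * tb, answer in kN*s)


It = 3959 * 229 = 906611 kN*s

906611 kN*s


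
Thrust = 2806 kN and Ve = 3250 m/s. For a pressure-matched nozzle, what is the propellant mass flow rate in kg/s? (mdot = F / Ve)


mdot = F / Ve = 2806000 / 3250 = 863.4 kg/s

863.4 kg/s


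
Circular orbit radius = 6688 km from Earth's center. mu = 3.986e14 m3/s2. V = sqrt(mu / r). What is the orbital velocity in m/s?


V = sqrt(3.986e14 / 6688000) = 7720 m/s

7720 m/s


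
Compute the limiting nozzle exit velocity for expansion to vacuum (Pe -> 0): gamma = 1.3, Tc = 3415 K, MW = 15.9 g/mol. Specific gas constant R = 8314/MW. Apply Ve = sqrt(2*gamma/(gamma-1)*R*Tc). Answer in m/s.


R = 8314 / 15.9 = 522.89 J/(kg.K)
Ve = sqrt(2 * 1.3 / (1.3 - 1) * 522.89 * 3415) = 3934 m/s

3934 m/s


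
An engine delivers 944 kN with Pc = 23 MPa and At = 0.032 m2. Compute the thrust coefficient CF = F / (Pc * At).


CF = 944000 / (23e6 * 0.032) = 1.28

1.28


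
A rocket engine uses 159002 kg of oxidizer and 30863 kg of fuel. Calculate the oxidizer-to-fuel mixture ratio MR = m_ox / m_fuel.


MR = 159002 / 30863 = 5.15

5.15


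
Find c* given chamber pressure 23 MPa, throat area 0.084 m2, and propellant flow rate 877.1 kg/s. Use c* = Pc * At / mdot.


c* = 23e6 * 0.084 / 877.1 = 2203 m/s

2203 m/s


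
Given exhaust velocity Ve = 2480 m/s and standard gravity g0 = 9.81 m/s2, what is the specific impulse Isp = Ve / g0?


Isp = Ve / g0 = 2480 / 9.81 = 252.8 s

252.8 s


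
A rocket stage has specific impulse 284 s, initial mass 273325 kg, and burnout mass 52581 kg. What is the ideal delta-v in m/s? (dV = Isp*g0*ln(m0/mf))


Ve = 284 * 9.81 = 2786.04 m/s
dV = 2786.04 * ln(273325/52581) = 4592 m/s

4592 m/s


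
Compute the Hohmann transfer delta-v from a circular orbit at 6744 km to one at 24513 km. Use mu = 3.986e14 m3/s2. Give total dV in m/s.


V1 = sqrt(mu/r1) = 7687.94 m/s
dV1 = V1*(sqrt(2*r2/(r1+r2)) - 1) = 1940.36 m/s
V2 = sqrt(mu/r2) = 4032.46 m/s
dV2 = V2*(1 - sqrt(2*r1/(r1+r2))) = 1383.53 m/s
Total dV = 3324 m/s

3324 m/s


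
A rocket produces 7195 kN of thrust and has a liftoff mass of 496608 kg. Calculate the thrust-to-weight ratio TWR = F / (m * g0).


TWR = 7195000 / (496608 * 9.81) = 1.48

1.48


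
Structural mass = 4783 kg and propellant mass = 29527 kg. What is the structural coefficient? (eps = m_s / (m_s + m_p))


eps = 4783 / (4783 + 29527) = 0.1394

0.1394


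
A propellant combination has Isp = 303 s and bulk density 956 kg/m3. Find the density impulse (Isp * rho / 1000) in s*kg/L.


rho*Isp = 303 * 956 / 1000 = 290 s*kg/L

290 s*kg/L


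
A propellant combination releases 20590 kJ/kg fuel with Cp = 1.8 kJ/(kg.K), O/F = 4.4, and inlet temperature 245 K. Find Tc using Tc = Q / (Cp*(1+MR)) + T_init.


Tc = 20590 / (1.8 * (1 + 4.4)) + 245 = 2363 K

2363 K


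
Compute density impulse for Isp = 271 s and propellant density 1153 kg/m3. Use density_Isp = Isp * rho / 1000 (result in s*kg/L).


rho*Isp = 271 * 1153 / 1000 = 312 s*kg/L

312 s*kg/L


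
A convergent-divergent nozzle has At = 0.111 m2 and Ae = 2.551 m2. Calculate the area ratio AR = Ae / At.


AR = 2.551 / 0.111 = 23.0

23.0


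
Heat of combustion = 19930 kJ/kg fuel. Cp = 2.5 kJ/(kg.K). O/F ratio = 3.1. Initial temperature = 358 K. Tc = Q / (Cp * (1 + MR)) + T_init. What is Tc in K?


Tc = 19930 / (2.5 * (1 + 3.1)) + 358 = 2302 K

2302 K


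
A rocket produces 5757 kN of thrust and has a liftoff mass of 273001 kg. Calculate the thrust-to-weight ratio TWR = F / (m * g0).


TWR = 5757000 / (273001 * 9.81) = 2.15

2.15


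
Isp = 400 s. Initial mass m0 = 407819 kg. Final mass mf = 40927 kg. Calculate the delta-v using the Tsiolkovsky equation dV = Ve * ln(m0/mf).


Ve = 400 * 9.81 = 3924.0 m/s
dV = 3924.0 * ln(407819/40927) = 9021 m/s

9021 m/s


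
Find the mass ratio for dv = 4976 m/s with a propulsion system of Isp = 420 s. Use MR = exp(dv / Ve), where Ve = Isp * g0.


Ve = 420 * 9.81 = 4120.2 m/s
MR = exp(4976 / 4120.2) = 3.346

3.346


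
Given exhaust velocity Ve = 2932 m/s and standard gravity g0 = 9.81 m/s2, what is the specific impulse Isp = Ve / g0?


Isp = Ve / g0 = 2932 / 9.81 = 298.9 s

298.9 s


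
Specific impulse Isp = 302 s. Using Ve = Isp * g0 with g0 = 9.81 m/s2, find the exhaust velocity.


Ve = Isp * g0 = 302 * 9.81 = 2962.6 m/s

2962.6 m/s


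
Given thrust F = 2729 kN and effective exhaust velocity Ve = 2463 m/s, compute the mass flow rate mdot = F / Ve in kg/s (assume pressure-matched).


mdot = F / Ve = 2729000 / 2463 = 1108.0 kg/s

1108.0 kg/s


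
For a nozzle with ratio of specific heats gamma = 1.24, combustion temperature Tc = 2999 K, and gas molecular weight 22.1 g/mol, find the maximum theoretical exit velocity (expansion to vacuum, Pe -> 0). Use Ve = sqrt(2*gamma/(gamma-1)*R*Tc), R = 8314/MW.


R = 8314 / 22.1 = 376.2 J/(kg.K)
Ve = sqrt(2 * 1.24 / (1.24 - 1) * 376.2 * 2999) = 3414 m/s

3414 m/s


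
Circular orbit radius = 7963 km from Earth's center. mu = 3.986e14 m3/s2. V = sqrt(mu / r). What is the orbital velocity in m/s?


V = sqrt(3.986e14 / 7963000) = 7075 m/s

7075 m/s


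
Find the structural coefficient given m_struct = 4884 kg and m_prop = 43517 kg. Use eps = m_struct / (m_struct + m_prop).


eps = 4884 / (4884 + 43517) = 0.1009

0.1009


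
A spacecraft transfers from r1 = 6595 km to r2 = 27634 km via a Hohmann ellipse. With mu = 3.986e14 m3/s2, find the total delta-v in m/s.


V1 = sqrt(mu/r1) = 7774.3 m/s
dV1 = V1*(sqrt(2*r2/(r1+r2)) - 1) = 2104.43 m/s
V2 = sqrt(mu/r2) = 3797.93 m/s
dV2 = V2*(1 - sqrt(2*r1/(r1+r2))) = 1440.32 m/s
Total dV = 3545 m/s

3545 m/s


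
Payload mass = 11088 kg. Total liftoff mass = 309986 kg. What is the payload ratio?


PR = 11088 / 309986 = 0.0358

0.0358


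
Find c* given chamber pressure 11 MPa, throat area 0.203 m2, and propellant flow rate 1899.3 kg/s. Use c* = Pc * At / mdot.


c* = 11e6 * 0.203 / 1899.3 = 1176 m/s

1176 m/s


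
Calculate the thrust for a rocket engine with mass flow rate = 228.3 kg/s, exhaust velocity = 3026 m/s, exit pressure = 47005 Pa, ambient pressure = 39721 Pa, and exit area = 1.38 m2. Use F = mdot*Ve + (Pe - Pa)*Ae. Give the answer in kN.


F = 228.3 * 3026 + (47005 - 39721) * 1.38 = 700888.0 N = 700.9 kN

700.9 kN


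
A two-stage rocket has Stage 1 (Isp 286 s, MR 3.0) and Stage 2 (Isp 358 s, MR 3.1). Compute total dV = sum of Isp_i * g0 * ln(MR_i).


dV1 = 286 * 9.81 * ln(3.0) = 3082.3 m/s
dV2 = 358 * 9.81 * ln(3.1) = 3973.5 m/s
Total dV = 3082.3 + 3973.5 = 7055.8 m/s ~ 7056 m/s

7056 m/s


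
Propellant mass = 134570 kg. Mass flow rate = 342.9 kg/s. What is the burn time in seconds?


tb = 134570 / 342.9 = 392.4 s

392.4 s


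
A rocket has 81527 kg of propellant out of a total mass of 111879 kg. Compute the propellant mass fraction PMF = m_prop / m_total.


PMF = 81527 / 111879 = 0.729

0.729


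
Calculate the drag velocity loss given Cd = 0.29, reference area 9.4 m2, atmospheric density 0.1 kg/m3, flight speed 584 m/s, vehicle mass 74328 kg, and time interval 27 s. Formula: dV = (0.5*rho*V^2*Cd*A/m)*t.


D = 0.5 * 0.1 * 584^2 * 0.29 * 9.4 = 46485.93 N
a = 46485.93 / 74328 = 0.6254 m/s2
dV = 0.6254 * 27 = 16.9 m/s

16.9 m/s


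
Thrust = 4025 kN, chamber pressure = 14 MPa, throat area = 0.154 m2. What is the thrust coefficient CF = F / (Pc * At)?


CF = 4025000 / (14e6 * 0.154) = 1.87

1.87


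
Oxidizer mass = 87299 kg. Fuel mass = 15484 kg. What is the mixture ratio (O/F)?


MR = 87299 / 15484 = 5.64

5.64


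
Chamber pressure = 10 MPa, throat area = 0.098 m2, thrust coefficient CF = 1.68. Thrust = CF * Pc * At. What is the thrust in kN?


F = 1.68 * 10e6 * 0.098 = 1.6464e+06 N = 1646.4 kN

1646.4 kN


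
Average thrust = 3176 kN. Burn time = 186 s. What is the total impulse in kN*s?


It = 3176 * 186 = 590736 kN*s

590736 kN*s


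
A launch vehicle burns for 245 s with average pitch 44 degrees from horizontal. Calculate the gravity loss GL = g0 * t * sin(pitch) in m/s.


GL = 9.81 * 245 * sin(44 deg) = 1670 m/s

1670 m/s


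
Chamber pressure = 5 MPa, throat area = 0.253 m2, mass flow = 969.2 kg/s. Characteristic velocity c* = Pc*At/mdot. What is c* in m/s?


c* = 5e6 * 0.253 / 969.2 = 1305 m/s

1305 m/s


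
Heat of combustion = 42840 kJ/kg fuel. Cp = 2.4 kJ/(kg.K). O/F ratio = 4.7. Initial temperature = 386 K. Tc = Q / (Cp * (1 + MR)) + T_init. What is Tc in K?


Tc = 42840 / (2.4 * (1 + 4.7)) + 386 = 3518 K

3518 K


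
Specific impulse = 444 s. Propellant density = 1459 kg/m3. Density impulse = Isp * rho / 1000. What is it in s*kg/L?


rho*Isp = 444 * 1459 / 1000 = 648 s*kg/L

648 s*kg/L


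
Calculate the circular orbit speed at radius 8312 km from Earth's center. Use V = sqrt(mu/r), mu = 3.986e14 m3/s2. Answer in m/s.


V = sqrt(3.986e14 / 8312000) = 6925 m/s

6925 m/s


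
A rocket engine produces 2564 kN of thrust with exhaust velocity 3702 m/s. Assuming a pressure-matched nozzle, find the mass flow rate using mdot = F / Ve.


mdot = F / Ve = 2564000 / 3702 = 692.6 kg/s

692.6 kg/s


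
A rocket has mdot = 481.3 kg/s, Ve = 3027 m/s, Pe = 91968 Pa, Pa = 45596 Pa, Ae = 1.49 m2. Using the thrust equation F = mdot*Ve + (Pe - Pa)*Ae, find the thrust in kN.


F = 481.3 * 3027 + (91968 - 45596) * 1.49 = 1.5260e+06 N = 1526.0 kN

1526.0 kN


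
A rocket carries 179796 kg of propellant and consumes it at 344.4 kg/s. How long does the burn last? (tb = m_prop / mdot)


tb = 179796 / 344.4 = 522.1 s

522.1 s


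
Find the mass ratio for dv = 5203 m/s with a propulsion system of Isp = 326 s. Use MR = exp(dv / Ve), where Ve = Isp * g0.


Ve = 326 * 9.81 = 3198.06 m/s
MR = exp(5203 / 3198.06) = 5.088

5.088


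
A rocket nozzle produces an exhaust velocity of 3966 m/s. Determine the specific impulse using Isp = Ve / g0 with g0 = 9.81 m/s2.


Isp = Ve / g0 = 3966 / 9.81 = 404.3 s

404.3 s


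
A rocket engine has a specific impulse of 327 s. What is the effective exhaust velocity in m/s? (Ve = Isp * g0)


Ve = Isp * g0 = 327 * 9.81 = 3207.9 m/s

3207.9 m/s


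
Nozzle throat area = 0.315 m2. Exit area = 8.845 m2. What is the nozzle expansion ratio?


AR = 8.845 / 0.315 = 28.1

28.1


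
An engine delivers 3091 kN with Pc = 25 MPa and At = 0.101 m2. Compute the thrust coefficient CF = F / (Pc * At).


CF = 3091000 / (25e6 * 0.101) = 1.22

1.22


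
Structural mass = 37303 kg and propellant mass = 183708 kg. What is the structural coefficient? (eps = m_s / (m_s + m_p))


eps = 37303 / (37303 + 183708) = 0.1688

0.1688


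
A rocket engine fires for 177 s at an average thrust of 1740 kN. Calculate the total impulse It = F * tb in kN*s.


It = 1740 * 177 = 307980 kN*s

307980 kN*s


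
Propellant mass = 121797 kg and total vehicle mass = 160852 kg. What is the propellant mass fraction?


PMF = 121797 / 160852 = 0.757

0.757


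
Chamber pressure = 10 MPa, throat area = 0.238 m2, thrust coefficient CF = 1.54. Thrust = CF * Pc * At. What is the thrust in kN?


F = 1.54 * 10e6 * 0.238 = 3.6652e+06 N = 3665.2 kN

3665.2 kN


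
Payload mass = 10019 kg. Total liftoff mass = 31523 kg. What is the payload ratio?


PR = 10019 / 31523 = 0.3178

0.3178


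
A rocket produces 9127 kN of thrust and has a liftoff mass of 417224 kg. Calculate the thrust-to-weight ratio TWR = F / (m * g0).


TWR = 9127000 / (417224 * 9.81) = 2.23

2.23


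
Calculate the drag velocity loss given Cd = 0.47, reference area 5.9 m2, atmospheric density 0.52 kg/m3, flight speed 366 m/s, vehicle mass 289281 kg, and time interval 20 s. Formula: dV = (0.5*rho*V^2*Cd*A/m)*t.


D = 0.5 * 0.52 * 366^2 * 0.47 * 5.9 = 96579.6 N
a = 96579.6 / 289281 = 0.3339 m/s2
dV = 0.3339 * 20 = 6.7 m/s

6.7 m/s


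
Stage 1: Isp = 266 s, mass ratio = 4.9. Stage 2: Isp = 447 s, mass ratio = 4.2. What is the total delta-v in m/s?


dV1 = 266 * 9.81 * ln(4.9) = 4147.0 m/s
dV2 = 447 * 9.81 * ln(4.2) = 6292.9 m/s
Total dV = 4147.0 + 6292.9 = 10439.9 m/s ~ 10440 m/s

10440 m/s


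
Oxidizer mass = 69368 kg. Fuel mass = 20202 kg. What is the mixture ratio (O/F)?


MR = 69368 / 20202 = 3.43

3.43


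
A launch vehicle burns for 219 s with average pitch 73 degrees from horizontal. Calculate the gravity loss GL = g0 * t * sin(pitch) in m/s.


GL = 9.81 * 219 * sin(73 deg) = 2055 m/s

2055 m/s


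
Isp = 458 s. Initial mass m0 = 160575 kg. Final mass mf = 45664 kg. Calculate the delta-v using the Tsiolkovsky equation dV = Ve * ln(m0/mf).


Ve = 458 * 9.81 = 4492.98 m/s
dV = 4492.98 * ln(160575/45664) = 5650 m/s

5650 m/s


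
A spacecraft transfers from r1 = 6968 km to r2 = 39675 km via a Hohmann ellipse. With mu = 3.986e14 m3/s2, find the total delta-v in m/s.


V1 = sqrt(mu/r1) = 7563.36 m/s
dV1 = V1*(sqrt(2*r2/(r1+r2)) - 1) = 2301.59 m/s
V2 = sqrt(mu/r2) = 3169.64 m/s
dV2 = V2*(1 - sqrt(2*r1/(r1+r2))) = 1437.09 m/s
Total dV = 3739 m/s

3739 m/s


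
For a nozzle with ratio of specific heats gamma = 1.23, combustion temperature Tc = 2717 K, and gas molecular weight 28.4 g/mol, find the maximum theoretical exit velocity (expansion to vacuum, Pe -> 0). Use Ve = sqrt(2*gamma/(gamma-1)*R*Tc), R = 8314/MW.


R = 8314 / 28.4 = 292.75 J/(kg.K)
Ve = sqrt(2 * 1.23 / (1.23 - 1) * 292.75 * 2717) = 2917 m/s

2917 m/s


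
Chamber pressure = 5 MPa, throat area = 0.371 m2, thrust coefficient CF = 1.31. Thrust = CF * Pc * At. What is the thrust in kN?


F = 1.31 * 5e6 * 0.371 = 2.4301e+06 N = 2430.1 kN

2430.1 kN


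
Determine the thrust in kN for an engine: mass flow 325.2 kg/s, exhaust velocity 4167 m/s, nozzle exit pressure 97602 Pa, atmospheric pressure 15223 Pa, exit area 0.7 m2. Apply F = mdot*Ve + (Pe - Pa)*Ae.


F = 325.2 * 4167 + (97602 - 15223) * 0.7 = 1.4128e+06 N = 1412.8 kN

1412.8 kN


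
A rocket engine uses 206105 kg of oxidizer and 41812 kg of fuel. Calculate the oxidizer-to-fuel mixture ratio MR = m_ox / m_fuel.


MR = 206105 / 41812 = 4.93

4.93


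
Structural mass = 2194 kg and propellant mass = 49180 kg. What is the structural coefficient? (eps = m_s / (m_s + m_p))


eps = 2194 / (2194 + 49180) = 0.0427

0.0427


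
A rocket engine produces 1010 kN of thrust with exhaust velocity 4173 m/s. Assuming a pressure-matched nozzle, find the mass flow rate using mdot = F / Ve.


mdot = F / Ve = 1010000 / 4173 = 242.0 kg/s

242.0 kg/s


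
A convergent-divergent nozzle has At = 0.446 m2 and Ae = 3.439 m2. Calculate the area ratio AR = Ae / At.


AR = 3.439 / 0.446 = 7.7

7.7


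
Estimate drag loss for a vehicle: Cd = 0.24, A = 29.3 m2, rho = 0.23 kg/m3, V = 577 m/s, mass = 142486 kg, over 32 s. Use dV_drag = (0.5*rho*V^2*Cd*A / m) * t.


D = 0.5 * 0.23 * 577^2 * 0.24 * 29.3 = 269233.02 N
a = 269233.02 / 142486 = 1.8895 m/s2
dV = 1.8895 * 32 = 60.5 m/s

60.5 m/s
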